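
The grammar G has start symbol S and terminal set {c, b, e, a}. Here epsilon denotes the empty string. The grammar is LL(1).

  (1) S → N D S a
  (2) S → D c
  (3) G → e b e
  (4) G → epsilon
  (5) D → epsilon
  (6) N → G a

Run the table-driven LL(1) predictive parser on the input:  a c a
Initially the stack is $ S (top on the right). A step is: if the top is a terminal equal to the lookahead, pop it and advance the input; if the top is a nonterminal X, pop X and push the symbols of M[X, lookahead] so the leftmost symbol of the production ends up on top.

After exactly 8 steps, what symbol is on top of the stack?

a

step 1: stack=$ S  input=a c a $  — expand S → N D S a
step 2: stack=$ a S D N  input=a c a $  — expand N → G a
step 3: stack=$ a S D a G  input=a c a $  — expand G → epsilon
step 4: stack=$ a S D a  input=a c a $  — match a
step 5: stack=$ a S D  input=c a $  — expand D → epsilon
step 6: stack=$ a S  input=c a $  — expand S → D c
step 7: stack=$ a c D  input=c a $  — expand D → epsilon
step 8: stack=$ a c  input=c a $  — match c
Stack after step 8: $ a (top = a).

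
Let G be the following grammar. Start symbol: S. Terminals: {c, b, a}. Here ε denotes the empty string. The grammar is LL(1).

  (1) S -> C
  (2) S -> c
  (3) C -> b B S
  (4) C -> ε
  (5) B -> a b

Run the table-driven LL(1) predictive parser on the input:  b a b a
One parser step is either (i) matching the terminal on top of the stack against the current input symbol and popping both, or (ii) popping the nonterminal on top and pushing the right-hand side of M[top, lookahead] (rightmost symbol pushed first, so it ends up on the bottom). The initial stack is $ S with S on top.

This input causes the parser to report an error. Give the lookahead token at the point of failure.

a

     Stack    Input      Action
  1  $ S      b a b a $  expand S -> C
  2  $ C      b a b a $  expand C -> b B S
  3  $ S B b  b a b a $  match b
  4  $ S B    a b a $    expand B -> a b
  5  $ S b a  a b a $    match a
  6  $ S b    b a $      match b
  7  $ S      a $        error: M[S, a] is empty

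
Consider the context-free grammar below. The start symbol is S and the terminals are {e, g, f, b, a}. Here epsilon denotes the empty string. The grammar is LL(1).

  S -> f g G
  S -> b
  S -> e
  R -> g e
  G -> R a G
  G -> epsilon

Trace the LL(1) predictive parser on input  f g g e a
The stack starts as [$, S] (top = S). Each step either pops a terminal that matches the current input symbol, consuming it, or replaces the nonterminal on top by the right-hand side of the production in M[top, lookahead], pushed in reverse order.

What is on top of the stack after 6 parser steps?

e

step 1: stack=$ S  input=f g g e a $  — expand S -> f g G
step 2: stack=$ G g f  input=f g g e a $  — match f
step 3: stack=$ G g  input=g g e a $  — match g
step 4: stack=$ G  input=g e a $  — expand G -> R a G
step 5: stack=$ G a R  input=g e a $  — expand R -> g e
step 6: stack=$ G a e g  input=g e a $  — match g
Stack after step 6: $ G a e (top = e).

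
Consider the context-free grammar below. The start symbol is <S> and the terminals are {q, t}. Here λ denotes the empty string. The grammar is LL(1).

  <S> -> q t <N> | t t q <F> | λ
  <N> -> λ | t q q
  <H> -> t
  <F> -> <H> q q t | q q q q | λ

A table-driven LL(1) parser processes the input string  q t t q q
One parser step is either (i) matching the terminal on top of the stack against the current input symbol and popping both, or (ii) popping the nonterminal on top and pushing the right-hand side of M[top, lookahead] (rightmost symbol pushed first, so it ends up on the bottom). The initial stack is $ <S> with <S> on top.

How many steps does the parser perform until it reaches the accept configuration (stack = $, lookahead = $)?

7

     Stack      Input        Action
  1  $ <S>      q t t q q $  expand <S> -> q t <N>
  2  $ <N> t q  q t t q q $  match q
  3  $ <N> t    t t q q $    match t
  4  $ <N>      t q q $      expand <N> -> t q q
  5  $ q q t    t q q $      match t
  6  $ q q      q q $        match q
  7  $ q        q $          match q
Accept reached after 7 steps.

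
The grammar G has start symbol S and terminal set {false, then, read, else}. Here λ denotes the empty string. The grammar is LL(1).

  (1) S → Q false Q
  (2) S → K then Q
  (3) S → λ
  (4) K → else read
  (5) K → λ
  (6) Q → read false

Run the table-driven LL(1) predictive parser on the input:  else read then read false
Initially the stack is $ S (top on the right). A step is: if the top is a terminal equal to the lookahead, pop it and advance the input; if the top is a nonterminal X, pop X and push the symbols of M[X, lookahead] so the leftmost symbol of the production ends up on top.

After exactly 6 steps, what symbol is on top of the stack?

read

     Stack               Input                        Action
  1  $ S                 else read then read false $  expand S → K then Q
  2  $ Q then K          else read then read false $  expand K → else read
  3  $ Q then read else  else read then read false $  match else
  4  $ Q then read       read then read false $       match read
  5  $ Q then            then read false $            match then
  6  $ Q                 read false $                 expand Q → read false
Stack after step 6: $ false read (top = read).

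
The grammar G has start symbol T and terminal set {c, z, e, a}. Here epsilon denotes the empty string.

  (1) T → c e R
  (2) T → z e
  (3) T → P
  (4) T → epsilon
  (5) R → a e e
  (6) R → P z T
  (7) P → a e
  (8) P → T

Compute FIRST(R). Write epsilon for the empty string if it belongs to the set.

{a, c, z}

FIRST(T) = {epsilon, a, c, z}  (via P)
FIRST(P) = {epsilon, a, c, z}  (via T)
FIRST(R) = {a, c, z}  (via P z T)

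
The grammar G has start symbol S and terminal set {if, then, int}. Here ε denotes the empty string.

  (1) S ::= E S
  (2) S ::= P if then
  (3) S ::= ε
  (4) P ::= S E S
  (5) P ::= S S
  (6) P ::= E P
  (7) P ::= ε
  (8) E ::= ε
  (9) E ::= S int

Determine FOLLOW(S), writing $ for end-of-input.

{$, if, int}

FIRST(S) = {ε, if, int}  (via E S, P if then)
FIRST(E) = {ε, if, int}  (via S int)
FIRST(P) = {ε, if, int}  (via S E S, S S, E P)
FOLLOW(S) includes $ since S is the start symbol.
FOLLOW(P): in S::=P if then, P is followed by if then with FIRST {if}; in P::=E P, the suffix after P is empty (adds nothing new). Thus FOLLOW(P) = {if}.
FOLLOW(S): in S::=E S, the suffix after S is empty (adds nothing new); in P::=S E S (occurrence 1), S is followed by E S with FIRST {ε, if, int}; in P::=S E S (occurrence 1), the suffix after S is nullable, so FOLLOW(S) ⊇ FOLLOW(P) = {if}; in P::=S E S (occurrence 2), the suffix after S is empty, so FOLLOW(S) ⊇ FOLLOW(P) = {if}; in P::=S S (occurrence 1), S is followed by S with FIRST {ε, if, int}; in P::=S S (occurrence 1), the suffix after S is nullable, so FOLLOW(S) ⊇ FOLLOW(P) = {if}; in P::=S S (occurrence 2), the suffix after S is empty, so FOLLOW(S) ⊇ FOLLOW(P) = {if}; in E::=S int, S is followed by int with FIRST {int}. Thus FOLLOW(S) = {$, if, int}.
FOLLOW(E): in S::=E S, E is followed by S with FIRST {ε, if, int}; in S::=E S, the suffix after E is nullable, so FOLLOW(E) ⊇ FOLLOW(S) = {$, if, int}; in P::=S E S, E is followed by S with FIRST {ε, if, int}; in P::=S E S, the suffix after E is nullable, so FOLLOW(E) ⊇ FOLLOW(P) = {if}; in P::=E P, E is followed by P with FIRST {ε, if, int}; in P::=E P, the suffix after E is nullable, so FOLLOW(E) ⊇ FOLLOW(P) = {if}. Thus FOLLOW(E) = {$, if, int}.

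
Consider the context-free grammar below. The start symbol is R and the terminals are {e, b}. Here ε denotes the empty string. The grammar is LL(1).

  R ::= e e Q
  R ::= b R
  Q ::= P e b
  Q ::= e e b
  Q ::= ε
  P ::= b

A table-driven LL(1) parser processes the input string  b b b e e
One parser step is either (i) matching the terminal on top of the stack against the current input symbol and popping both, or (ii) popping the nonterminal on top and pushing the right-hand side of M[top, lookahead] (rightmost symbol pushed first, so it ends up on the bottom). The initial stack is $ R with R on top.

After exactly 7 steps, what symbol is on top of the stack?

     Stack  Input        Action
  1  $ R    b b b e e $  expand R ::= b R
  2  $ R b  b b b e e $  match b
  3  $ R    b b e e $    expand R ::= b R
  4  $ R b  b b e e $    match b
  5  $ R    b e e $      expand R ::= b R
  6  $ R b  b e e $      match b
  7  $ R    e e $        expand R ::= e e Q
Stack after step 7: $ Q e e (top = e).

e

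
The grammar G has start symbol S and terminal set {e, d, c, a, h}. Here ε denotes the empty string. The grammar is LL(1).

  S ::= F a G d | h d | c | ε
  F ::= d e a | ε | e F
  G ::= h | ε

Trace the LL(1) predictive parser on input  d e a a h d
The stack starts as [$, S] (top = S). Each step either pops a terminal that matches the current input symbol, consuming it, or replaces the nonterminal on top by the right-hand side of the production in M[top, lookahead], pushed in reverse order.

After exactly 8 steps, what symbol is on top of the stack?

step 1: stack=$ S  input=d e a a h d $  — expand S ::= F a G d
step 2: stack=$ d G a F  input=d e a a h d $  — expand F ::= d e a
step 3: stack=$ d G a a e d  input=d e a a h d $  — match d
step 4: stack=$ d G a a e  input=e a a h d $  — match e
step 5: stack=$ d G a a  input=a a h d $  — match a
step 6: stack=$ d G a  input=a h d $  — match a
step 7: stack=$ d G  input=h d $  — expand G ::= h
step 8: stack=$ d h  input=h d $  — match h
Stack after step 8: $ d (top = d).

d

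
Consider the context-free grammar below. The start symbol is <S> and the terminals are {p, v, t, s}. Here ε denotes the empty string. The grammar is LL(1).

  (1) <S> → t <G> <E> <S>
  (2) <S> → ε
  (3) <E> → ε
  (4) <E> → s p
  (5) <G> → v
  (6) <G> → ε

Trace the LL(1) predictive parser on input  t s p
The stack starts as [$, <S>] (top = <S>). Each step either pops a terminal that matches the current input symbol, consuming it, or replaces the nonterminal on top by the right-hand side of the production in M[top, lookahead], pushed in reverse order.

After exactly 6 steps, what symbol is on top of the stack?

step 1: stack=$ <S>  input=t s p $  — expand <S> → t <G> <E> <S>
step 2: stack=$ <S> <E> <G> t  input=t s p $  — match t
step 3: stack=$ <S> <E> <G>  input=s p $  — expand <G> → ε
step 4: stack=$ <S> <E>  input=s p $  — expand <E> → s p
step 5: stack=$ <S> p s  input=s p $  — match s
step 6: stack=$ <S> p  input=p $  — match p
Stack after step 6: $ <S> (top = <S>).

<S>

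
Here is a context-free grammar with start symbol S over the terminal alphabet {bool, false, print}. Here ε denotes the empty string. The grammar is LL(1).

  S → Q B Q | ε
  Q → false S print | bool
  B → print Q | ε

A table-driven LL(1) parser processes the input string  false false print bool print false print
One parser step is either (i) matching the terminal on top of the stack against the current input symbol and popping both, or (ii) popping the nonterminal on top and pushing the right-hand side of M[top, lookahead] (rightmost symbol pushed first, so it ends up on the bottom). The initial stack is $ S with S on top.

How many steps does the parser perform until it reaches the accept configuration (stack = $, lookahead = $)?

step 1: stack=$ S  input=false false print bool print false print $  — expand S → Q B Q
step 2: stack=$ Q B Q  input=false false print bool print false print $  — expand Q → false S print
step 3: stack=$ Q B print S false  input=false false print bool print false print $  — match false
step 4: stack=$ Q B print S  input=false print bool print false print $  — expand S → Q B Q
step 5: stack=$ Q B print Q B Q  input=false print bool print false print $  — expand Q → false S print
step 6: stack=$ Q B print Q B print S false  input=false print bool print false print $  — match false
step 7: stack=$ Q B print Q B print S  input=print bool print false print $  — expand S → ε
step 8: stack=$ Q B print Q B print  input=print bool print false print $  — match print
step 9: stack=$ Q B print Q B  input=bool print false print $  — expand B → ε
step 10: stack=$ Q B print Q  input=bool print false print $  — expand Q → bool
step 11: stack=$ Q B print bool  input=bool print false print $  — match bool
step 12: stack=$ Q B print  input=print false print $  — match print
step 13: stack=$ Q B  input=false print $  — expand B → ε
step 14: stack=$ Q  input=false print $  — expand Q → false S print
step 15: stack=$ print S false  input=false print $  — match false
step 16: stack=$ print S  input=print $  — expand S → ε
step 17: stack=$ print  input=print $  — match print
Accept reached after 17 steps.

17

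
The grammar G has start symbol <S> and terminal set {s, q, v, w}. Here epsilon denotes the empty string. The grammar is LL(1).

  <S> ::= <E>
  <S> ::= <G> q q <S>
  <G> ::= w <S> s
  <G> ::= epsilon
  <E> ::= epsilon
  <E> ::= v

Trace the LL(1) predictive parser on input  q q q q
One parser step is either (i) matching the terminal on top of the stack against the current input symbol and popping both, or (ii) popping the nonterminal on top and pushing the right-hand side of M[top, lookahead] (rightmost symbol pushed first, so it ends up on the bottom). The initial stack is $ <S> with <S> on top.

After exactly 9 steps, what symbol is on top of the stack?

<E>

step 1: stack=$ <S>  input=q q q q $  — expand <S> ::= <G> q q <S>
step 2: stack=$ <S> q q <G>  input=q q q q $  — expand <G> ::= epsilon
step 3: stack=$ <S> q q  input=q q q q $  — match q
step 4: stack=$ <S> q  input=q q q $  — match q
step 5: stack=$ <S>  input=q q $  — expand <S> ::= <G> q q <S>
step 6: stack=$ <S> q q <G>  input=q q $  — expand <G> ::= epsilon
step 7: stack=$ <S> q q  input=q q $  — match q
step 8: stack=$ <S> q  input=q $  — match q
step 9: stack=$ <S>  input=$  — expand <S> ::= <E>
Stack after step 9: $ <E> (top = <E>).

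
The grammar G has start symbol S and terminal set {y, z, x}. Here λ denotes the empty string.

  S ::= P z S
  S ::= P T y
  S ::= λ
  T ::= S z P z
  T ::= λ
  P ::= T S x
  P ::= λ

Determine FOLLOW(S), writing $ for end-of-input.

FIRST(S): from S::=P z S we get {x, y, z}; from S::=P T y we get {x, y, z}; from S::=λ we get {λ}. So FIRST(S) = {λ, x, y, z}.
FIRST(T): from T::=S z P z we get {x, y, z}; from T::=λ we get {λ}. So FIRST(T) = {λ, x, y, z}.
FIRST(P): from P::=T S x we get {x, y, z}; from P::=λ we get {λ}. So FIRST(P) = {λ, x, y, z}.
FOLLOW(S) includes $ since S is the start symbol.
FOLLOW(S): in S::=P z S, the suffix after S is empty (adds nothing new); in T::=S z P z, S is followed by z P z with FIRST {z}; in P::=T S x, S is followed by x with FIRST {x}. Thus FOLLOW(S) = {$, x, z}.
FOLLOW(T): in S::=P T y, T is followed by y with FIRST {y}; in P::=T S x, T is followed by S x with FIRST {x, y, z}. Thus FOLLOW(T) = {x, y, z}.
FOLLOW(P): in S::=P z S, P is followed by z S with FIRST {z}; in S::=P T y, P is followed by T y with FIRST {x, y, z}; in T::=S z P z, P is followed by z with FIRST {z}. Thus FOLLOW(P) = {x, y, z}.

{$, x, z}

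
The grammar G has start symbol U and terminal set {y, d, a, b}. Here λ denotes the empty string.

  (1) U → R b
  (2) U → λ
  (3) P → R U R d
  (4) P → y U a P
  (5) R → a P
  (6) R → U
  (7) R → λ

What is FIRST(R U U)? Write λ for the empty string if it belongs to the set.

{λ, a, b}

FIRST(U) = {λ, a, b}  (via R b)
FIRST(R) = {λ, a, b}  (via U)
FIRST(P) = {a, b, d, y}  (via R U R d)
FIRST(R U U): take FIRST of each symbol in turn, carrying on past any symbol whose FIRST contains λ; result {λ, a, b}.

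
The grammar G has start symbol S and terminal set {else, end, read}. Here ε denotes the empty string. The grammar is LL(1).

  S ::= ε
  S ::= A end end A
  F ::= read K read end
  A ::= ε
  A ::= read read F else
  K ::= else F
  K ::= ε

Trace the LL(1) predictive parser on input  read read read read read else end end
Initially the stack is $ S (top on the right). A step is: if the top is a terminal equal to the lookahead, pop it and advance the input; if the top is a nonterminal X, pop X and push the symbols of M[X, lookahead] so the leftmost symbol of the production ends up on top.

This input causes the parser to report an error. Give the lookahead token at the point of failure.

     Stack                             Input                                    Action
  1  $ S                               read read read read read else end end $  expand S ::= A end end A
  2  $ A end end A                     read read read read read else end end $  expand A ::= read read F else
  3  $ A end end else F read read      read read read read read else end end $  match read
  4  $ A end end else F read           read read read read else end end $       match read
  5  $ A end end else F                read read read else end end $            expand F ::= read K read end
  6  $ A end end else end read K read  read read read else end end $            match read
  7  $ A end end else end read K       read read else end end $                 expand K ::= ε
  8  $ A end end else end read         read read else end end $                 match read
  9  $ A end end else end              read else end end $                      error: top is terminal end but lookahead is read

read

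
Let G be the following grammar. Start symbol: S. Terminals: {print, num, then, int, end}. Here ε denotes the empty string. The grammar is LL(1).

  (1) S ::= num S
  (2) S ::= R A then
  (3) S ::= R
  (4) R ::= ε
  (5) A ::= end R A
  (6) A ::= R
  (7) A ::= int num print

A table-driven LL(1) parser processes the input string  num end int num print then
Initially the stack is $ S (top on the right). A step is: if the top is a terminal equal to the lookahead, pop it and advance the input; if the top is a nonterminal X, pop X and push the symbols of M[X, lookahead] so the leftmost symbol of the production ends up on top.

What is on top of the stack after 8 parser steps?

step 1: stack=$ S  input=num end int num print then $  — expand S ::= num S
step 2: stack=$ S num  input=num end int num print then $  — match num
step 3: stack=$ S  input=end int num print then $  — expand S ::= R A then
step 4: stack=$ then A R  input=end int num print then $  — expand R ::= ε
step 5: stack=$ then A  input=end int num print then $  — expand A ::= end R A
step 6: stack=$ then A R end  input=end int num print then $  — match end
step 7: stack=$ then A R  input=int num print then $  — expand R ::= ε
step 8: stack=$ then A  input=int num print then $  — expand A ::= int num print
Stack after step 8: $ then print num int (top = int).

int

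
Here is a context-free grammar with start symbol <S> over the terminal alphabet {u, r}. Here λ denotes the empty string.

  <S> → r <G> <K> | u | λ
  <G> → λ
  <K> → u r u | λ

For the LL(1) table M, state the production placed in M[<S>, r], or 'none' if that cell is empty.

FIRST(<S>): from <S>→r <G> <K> we get {r}; from <S>→u we get {u}; from <S>→λ we get {λ}. So FIRST(<S>) = {λ, r, u}.
FIRST(<G>): from <G>→λ we get {λ}. So FIRST(<G>) = {λ}.
FIRST(<K>): from <K>→u r u we get {u}; from <K>→λ we get {λ}. So FIRST(<K>) = {λ, u}.
FOLLOW(<S>) includes $ since <S> is the start symbol.
FOLLOW(<S>): <S> appears on no right-hand side. Thus FOLLOW(<S>) = {$}.
For <S> → r <G> <K>: FIRST(r <G> <K>) = {r}, so it goes in M[<S>, t] for t ∈ {r}.
For <S> → u: FIRST(u) = {u}, so it goes in M[<S>, t] for t ∈ {u}.
For <S> → λ: FIRST(λ) = {λ}, so it goes in M[<S>, t] for t ∈ {}; since λ ∈ FIRST, also for every t ∈ FOLLOW(<S>) = {$}.

<S> → r <G> <K>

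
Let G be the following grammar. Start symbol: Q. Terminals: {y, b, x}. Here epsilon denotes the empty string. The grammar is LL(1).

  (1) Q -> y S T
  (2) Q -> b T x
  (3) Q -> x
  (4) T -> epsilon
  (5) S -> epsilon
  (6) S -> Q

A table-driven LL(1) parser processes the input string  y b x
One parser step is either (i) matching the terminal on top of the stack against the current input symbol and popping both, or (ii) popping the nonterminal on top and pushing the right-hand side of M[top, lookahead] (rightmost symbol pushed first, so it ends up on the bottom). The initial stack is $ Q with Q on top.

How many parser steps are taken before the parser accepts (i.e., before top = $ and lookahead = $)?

8

step 1: stack=$ Q  input=y b x $  — expand Q -> y S T
step 2: stack=$ T S y  input=y b x $  — match y
step 3: stack=$ T S  input=b x $  — expand S -> Q
step 4: stack=$ T Q  input=b x $  — expand Q -> b T x
step 5: stack=$ T x T b  input=b x $  — match b
step 6: stack=$ T x T  input=x $  — expand T -> epsilon
step 7: stack=$ T x  input=x $  — match x
step 8: stack=$ T  input=$  — expand T -> epsilon
Accept reached after 8 steps.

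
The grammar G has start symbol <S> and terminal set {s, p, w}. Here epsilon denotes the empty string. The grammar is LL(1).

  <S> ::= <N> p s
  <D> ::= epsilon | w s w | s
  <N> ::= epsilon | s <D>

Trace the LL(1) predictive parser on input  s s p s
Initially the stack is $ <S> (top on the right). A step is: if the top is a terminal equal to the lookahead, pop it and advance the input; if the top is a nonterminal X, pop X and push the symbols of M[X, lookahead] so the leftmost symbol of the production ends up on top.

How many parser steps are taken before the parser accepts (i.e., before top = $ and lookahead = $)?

7

     Stack        Input      Action
  1  $ <S>        s s p s $  expand <S> ::= <N> p s
  2  $ s p <N>    s s p s $  expand <N> ::= s <D>
  3  $ s p <D> s  s s p s $  match s
  4  $ s p <D>    s p s $    expand <D> ::= s
  5  $ s p s      s p s $    match s
  6  $ s p        p s $      match p
  7  $ s          s $        match s
Accept reached after 7 steps.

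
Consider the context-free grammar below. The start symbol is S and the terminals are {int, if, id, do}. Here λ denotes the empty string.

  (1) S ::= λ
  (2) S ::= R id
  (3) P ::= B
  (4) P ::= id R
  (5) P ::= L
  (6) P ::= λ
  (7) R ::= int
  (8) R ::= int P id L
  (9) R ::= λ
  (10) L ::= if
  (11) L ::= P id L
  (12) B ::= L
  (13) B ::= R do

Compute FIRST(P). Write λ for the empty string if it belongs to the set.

{λ, do, id, if, int}

FIRST(R): from R::=int we get {int}; from R::=int P id L we get {int}; from R::=λ we get {λ}. So FIRST(R) = {λ, int}.
FIRST(S): from S::=λ we get {λ}; from S::=R id we get {id, int}. So FIRST(S) = {λ, id, int}.
FIRST(P): from P::=B we get {do, id, if, int}; from P::=id R we get {id}; from P::=L we get {do, id, if, int}; from P::=λ we get {λ}. So FIRST(P) = {λ, do, id, if, int}.
FIRST(L): from L::=if we get {if}; from L::=P id L we get {do, id, if, int}. So FIRST(L) = {do, id, if, int}.
FIRST(B): from B::=L we get {do, id, if, int}; from B::=R do we get {do, int}. So FIRST(B) = {do, id, if, int}.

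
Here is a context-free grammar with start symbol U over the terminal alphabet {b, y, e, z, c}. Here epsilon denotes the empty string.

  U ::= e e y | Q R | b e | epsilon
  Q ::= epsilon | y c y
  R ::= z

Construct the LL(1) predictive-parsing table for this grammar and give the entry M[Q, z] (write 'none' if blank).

FIRST(Q) = {epsilon, y}
FIRST(R) = {z}
FIRST(U) = {epsilon, b, e, y, z}  (via Q R)
FOLLOW(U) includes $ since U is the start symbol.
FOLLOW(Q): in U::=Q R, Q is followed by R with FIRST {z}. Thus FOLLOW(Q) = {z}.
For Q ::= epsilon: FIRST(epsilon) = {epsilon}, so it goes in M[Q, t] for t ∈ {}; since epsilon ∈ FIRST, also for every t ∈ FOLLOW(Q) = {z}.
For Q ::= y c y: FIRST(y c y) = {y}, so it goes in M[Q, t] for t ∈ {y}.

Q ::= epsilon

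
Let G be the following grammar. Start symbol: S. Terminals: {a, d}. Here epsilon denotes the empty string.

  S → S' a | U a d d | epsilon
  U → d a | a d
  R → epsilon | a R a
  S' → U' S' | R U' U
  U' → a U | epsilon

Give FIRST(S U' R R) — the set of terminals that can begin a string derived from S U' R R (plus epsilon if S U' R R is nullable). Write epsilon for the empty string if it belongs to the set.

{epsilon, a, d}

FIRST(U): from U→d a we get {d}; from U→a d we get {a}. So FIRST(U) = {a, d}.
FIRST(R): from R→epsilon we get {epsilon}; from R→a R a we get {a}. So FIRST(R) = {epsilon, a}.
FIRST(U'): from U'→a U we get {a}; from U'→epsilon we get {epsilon}. So FIRST(U') = {epsilon, a}.
FIRST(S'): from S'→U' S' we get {a, d}; from S'→R U' U we get {a, d}. So FIRST(S') = {a, d}.
FIRST(S): from S→S' a we get {a, d}; from S→U a d d we get {a, d}; from S→epsilon we get {epsilon}. So FIRST(S) = {epsilon, a, d}.
FIRST(S U' R R): take FIRST of each symbol in turn, carrying on past any symbol whose FIRST contains epsilon; result {epsilon, a, d}.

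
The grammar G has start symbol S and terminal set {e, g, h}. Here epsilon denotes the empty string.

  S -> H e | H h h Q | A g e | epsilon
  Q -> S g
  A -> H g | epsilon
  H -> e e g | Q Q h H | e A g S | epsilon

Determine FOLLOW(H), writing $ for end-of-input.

FIRST(S) = {epsilon, e, g, h}  (via H e, H h h Q, A g e)
FIRST(Q) = {e, g, h}  (via S g)
FIRST(H) = {epsilon, e, g, h}  (via Q Q h H)
FIRST(A) = {epsilon, e, g, h}  (via H g)
FOLLOW(S) includes $ since S is the start symbol.
FOLLOW(A): in S->A g e, A is followed by g e with FIRST {g}; in H->e A g S, A is followed by g S with FIRST {g}. Thus FOLLOW(A) = {g}.
FOLLOW(H): in S->H e, H is followed by e with FIRST {e}; in S->H h h Q, H is followed by h h Q with FIRST {h}; in A->H g, H is followed by g with FIRST {g}; in H->Q Q h H, the suffix after H is empty (adds nothing new). Thus FOLLOW(H) = {e, g, h}.
FOLLOW(S): in Q->S g, S is followed by g with FIRST {g}; in H->e A g S, the suffix after S is empty, so FOLLOW(S) ⊇ FOLLOW(H) = {e, g, h}. Thus FOLLOW(S) = {$, e, g, h}.
FOLLOW(Q): in S->H h h Q, the suffix after Q is empty, so FOLLOW(Q) ⊇ FOLLOW(S) = {$, e, g, h}; in H->Q Q h H (occurrence 1), Q is followed by Q h H with FIRST {e, g, h}; in H->Q Q h H (occurrence 2), Q is followed by h H with FIRST {h}. Thus FOLLOW(Q) = {$, e, g, h}.

{e, g, h}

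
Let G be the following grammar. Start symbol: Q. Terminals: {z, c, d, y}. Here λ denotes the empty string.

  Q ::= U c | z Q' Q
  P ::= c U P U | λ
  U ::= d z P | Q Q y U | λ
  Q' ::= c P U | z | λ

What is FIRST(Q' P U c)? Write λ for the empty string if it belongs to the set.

FIRST(P) = {λ, c}
FIRST(Q') = {λ, c, z}
FIRST(Q) = {c, d, z}  (via U c)
FIRST(U) = {λ, c, d, z}  (via Q Q y U)
FIRST(Q' P U c): take FIRST of each symbol in turn, carrying on past any symbol whose FIRST contains λ; result {c, d, z}.

{c, d, z}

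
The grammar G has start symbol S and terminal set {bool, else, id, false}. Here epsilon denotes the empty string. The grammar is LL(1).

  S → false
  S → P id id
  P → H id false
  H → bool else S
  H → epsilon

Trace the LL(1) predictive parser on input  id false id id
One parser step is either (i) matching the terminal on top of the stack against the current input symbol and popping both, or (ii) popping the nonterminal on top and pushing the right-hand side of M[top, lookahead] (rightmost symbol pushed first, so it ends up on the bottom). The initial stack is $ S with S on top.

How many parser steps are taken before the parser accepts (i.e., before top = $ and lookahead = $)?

7

     Stack               Input             Action
  1  $ S                 id false id id $  expand S → P id id
  2  $ id id P           id false id id $  expand P → H id false
  3  $ id id false id H  id false id id $  expand H → epsilon
  4  $ id id false id    id false id id $  match id
  5  $ id id false       false id id $     match false
  6  $ id id             id id $           match id
  7  $ id                id $              match id
Accept reached after 7 steps.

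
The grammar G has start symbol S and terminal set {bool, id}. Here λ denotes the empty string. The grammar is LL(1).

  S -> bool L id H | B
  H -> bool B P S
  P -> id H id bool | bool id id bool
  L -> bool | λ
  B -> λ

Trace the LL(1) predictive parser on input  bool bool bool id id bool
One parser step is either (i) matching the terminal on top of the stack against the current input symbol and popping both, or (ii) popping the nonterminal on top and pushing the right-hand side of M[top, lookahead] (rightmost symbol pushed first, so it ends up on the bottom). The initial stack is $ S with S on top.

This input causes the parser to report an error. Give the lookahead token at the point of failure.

bool

step 1: stack=$ S  input=bool bool bool id id bool $  — expand S -> bool L id H
step 2: stack=$ H id L bool  input=bool bool bool id id bool $  — match bool
step 3: stack=$ H id L  input=bool bool id id bool $  — expand L -> bool
step 4: stack=$ H id bool  input=bool bool id id bool $  — match bool
step 5: stack=$ H id  input=bool id id bool $  — error: top is terminal id but lookahead is bool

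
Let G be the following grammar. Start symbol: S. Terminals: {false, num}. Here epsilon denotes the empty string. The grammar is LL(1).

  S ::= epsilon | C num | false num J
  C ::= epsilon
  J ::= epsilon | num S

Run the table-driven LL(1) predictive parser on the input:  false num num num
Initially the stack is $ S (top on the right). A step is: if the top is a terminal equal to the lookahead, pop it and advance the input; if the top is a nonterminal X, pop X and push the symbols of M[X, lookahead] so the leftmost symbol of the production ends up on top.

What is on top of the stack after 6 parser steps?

     Stack          Input                Action
  1  $ S            false num num num $  expand S ::= false num J
  2  $ J num false  false num num num $  match false
  3  $ J num        num num num $        match num
  4  $ J            num num $            expand J ::= num S
  5  $ S num        num num $            match num
  6  $ S            num $                expand S ::= C num
Stack after step 6: $ num C (top = C).

C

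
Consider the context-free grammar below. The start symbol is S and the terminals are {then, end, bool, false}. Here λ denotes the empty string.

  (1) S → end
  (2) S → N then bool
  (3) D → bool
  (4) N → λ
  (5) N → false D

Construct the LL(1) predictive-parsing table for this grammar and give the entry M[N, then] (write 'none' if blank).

N → λ

FIRST(D) = {bool}
FIRST(N) = {λ, false}
FIRST(S) = {end, false, then}  (via N then bool)
FOLLOW(S) includes $ since S is the start symbol.
FOLLOW(N): in S→N then bool, N is followed by then bool with FIRST {then}. Thus FOLLOW(N) = {then}.
For N → λ: FIRST(λ) = {λ}, so it goes in M[N, t] for t ∈ {}; since λ ∈ FIRST, also for every t ∈ FOLLOW(N) = {then}.
For N → false D: FIRST(false D) = {false}, so it goes in M[N, t] for t ∈ {false}.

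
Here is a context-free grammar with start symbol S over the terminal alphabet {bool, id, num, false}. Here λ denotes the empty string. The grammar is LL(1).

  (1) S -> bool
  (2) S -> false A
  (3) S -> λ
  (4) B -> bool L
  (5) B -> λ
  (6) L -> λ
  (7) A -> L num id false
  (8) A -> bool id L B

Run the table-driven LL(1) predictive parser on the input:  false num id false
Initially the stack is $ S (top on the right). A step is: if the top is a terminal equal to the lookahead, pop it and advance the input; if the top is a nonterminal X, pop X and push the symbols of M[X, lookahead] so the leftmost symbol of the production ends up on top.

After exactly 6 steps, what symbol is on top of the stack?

step 1: stack=$ S  input=false num id false $  — expand S -> false A
step 2: stack=$ A false  input=false num id false $  — match false
step 3: stack=$ A  input=num id false $  — expand A -> L num id false
step 4: stack=$ false id num L  input=num id false $  — expand L -> λ
step 5: stack=$ false id num  input=num id false $  — match num
step 6: stack=$ false id  input=id false $  — match id
Stack after step 6: $ false (top = false).

false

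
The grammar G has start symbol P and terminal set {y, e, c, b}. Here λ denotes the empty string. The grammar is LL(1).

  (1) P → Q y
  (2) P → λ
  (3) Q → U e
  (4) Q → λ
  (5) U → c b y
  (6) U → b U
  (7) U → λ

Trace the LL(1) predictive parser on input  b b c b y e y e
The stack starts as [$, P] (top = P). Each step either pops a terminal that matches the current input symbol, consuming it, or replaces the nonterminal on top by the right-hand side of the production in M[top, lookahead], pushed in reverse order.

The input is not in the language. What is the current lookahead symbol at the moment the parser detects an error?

e

      Stack        Input              Action
   1  $ P          b b c b y e y e $  expand P → Q y
   2  $ y Q        b b c b y e y e $  expand Q → U e
   3  $ y e U      b b c b y e y e $  expand U → b U
   4  $ y e U b    b b c b y e y e $  match b
   5  $ y e U      b c b y e y e $    expand U → b U
   6  $ y e U b    b c b y e y e $    match b
   7  $ y e U      c b y e y e $      expand U → c b y
   8  $ y e y b c  c b y e y e $      match c
   9  $ y e y b    b y e y e $        match b
  10  $ y e y      y e y e $          match y
  11  $ y e        e y e $            match e
  12  $ y          y e $              match y
  13  $            e $                error: stack empty but input remains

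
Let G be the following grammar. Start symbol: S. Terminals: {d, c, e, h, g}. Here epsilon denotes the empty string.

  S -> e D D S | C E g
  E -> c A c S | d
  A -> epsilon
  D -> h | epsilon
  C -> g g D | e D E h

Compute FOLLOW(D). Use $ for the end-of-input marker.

{c, d, e, g, h}

FIRST(E): from E->c A c S we get {c}; from E->d we get {d}. So FIRST(E) = {c, d}.
FIRST(A): from A->epsilon we get {epsilon}. So FIRST(A) = {epsilon}.
FIRST(D): from D->h we get {h}; from D->epsilon we get {epsilon}. So FIRST(D) = {epsilon, h}.
FIRST(C): from C->g g D we get {g}; from C->e D E h we get {e}. So FIRST(C) = {e, g}.
FIRST(S): from S->e D D S we get {e}; from S->C E g we get {e, g}. So FIRST(S) = {e, g}.
FOLLOW(S) includes $ since S is the start symbol.
FOLLOW(E): in S->C E g, E is followed by g with FIRST {g}; in C->e D E h, E is followed by h with FIRST {h}. Thus FOLLOW(E) = {g, h}.
FOLLOW(S): in S->e D D S, the suffix after S is empty (adds nothing new); in E->c A c S, the suffix after S is empty, so FOLLOW(S) ⊇ FOLLOW(E) = {g, h}. Thus FOLLOW(S) = {$, g, h}.
FOLLOW(A): in E->c A c S, A is followed by c S with FIRST {c}. Thus FOLLOW(A) = {c}.
FOLLOW(C): in S->C E g, C is followed by E g with FIRST {c, d}. Thus FOLLOW(C) = {c, d}.
FOLLOW(D): in S->e D D S (occurrence 1), D is followed by D S with FIRST {e, g, h}; in S->e D D S (occurrence 2), D is followed by S with FIRST {e, g}; in C->g g D, the suffix after D is empty, so FOLLOW(D) ⊇ FOLLOW(C) = {c, d}; in C->e D E h, D is followed by E h with FIRST {c, d}. Thus FOLLOW(D) = {c, d, e, g, h}.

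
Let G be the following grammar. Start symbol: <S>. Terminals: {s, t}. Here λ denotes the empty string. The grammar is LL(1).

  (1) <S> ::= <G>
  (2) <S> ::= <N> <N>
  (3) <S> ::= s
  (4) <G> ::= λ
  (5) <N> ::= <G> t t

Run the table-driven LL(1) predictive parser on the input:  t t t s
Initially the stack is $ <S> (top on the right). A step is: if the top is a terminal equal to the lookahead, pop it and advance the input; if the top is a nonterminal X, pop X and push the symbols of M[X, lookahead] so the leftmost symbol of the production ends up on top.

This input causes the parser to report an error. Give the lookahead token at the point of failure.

     Stack          Input      Action
  1  $ <S>          t t t s $  expand <S> ::= <N> <N>
  2  $ <N> <N>      t t t s $  expand <N> ::= <G> t t
  3  $ <N> t t <G>  t t t s $  expand <G> ::= λ
  4  $ <N> t t      t t t s $  match t
  5  $ <N> t        t t s $    match t
  6  $ <N>          t s $      expand <N> ::= <G> t t
  7  $ t t <G>      t s $      expand <G> ::= λ
  8  $ t t          t s $      match t
  9  $ t            s $        error: top is terminal t but lookahead is s

s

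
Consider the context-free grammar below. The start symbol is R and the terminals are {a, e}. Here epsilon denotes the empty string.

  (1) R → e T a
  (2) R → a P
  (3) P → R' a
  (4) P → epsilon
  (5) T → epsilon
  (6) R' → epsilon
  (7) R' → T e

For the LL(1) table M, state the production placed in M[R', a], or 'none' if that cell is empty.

FIRST(R) = {a, e}
FIRST(T) = {epsilon}
FIRST(R') = {epsilon, e}  (via T e)
FIRST(P) = {epsilon, a, e}  (via R' a)
FOLLOW(R) includes $ since R is the start symbol.
FOLLOW(R'): in P→R' a, R' is followed by a with FIRST {a}. Thus FOLLOW(R') = {a}.
For R' → epsilon: FIRST(epsilon) = {epsilon}, so it goes in M[R', t] for t ∈ {}; since epsilon ∈ FIRST, also for every t ∈ FOLLOW(R') = {a}.
For R' → T e: FIRST(T e) = {e}, so it goes in M[R', t] for t ∈ {e}.

R' → epsilon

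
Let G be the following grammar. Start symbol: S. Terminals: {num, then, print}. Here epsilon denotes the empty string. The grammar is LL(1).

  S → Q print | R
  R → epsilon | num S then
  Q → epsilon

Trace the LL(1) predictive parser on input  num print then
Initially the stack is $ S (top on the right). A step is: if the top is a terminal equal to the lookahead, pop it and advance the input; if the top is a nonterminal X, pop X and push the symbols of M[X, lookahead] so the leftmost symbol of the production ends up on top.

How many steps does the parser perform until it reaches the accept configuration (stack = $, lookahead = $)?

step 1: stack=$ S  input=num print then $  — expand S → R
step 2: stack=$ R  input=num print then $  — expand R → num S then
step 3: stack=$ then S num  input=num print then $  — match num
step 4: stack=$ then S  input=print then $  — expand S → Q print
step 5: stack=$ then print Q  input=print then $  — expand Q → epsilon
step 6: stack=$ then print  input=print then $  — match print
step 7: stack=$ then  input=then $  — match then
Accept reached after 7 steps.

7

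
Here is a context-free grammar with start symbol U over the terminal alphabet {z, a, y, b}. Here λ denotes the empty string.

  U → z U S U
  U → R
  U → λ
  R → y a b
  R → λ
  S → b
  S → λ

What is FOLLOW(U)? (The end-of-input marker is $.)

FIRST(R): from R→y a b we get {y}; from R→λ we get {λ}. So FIRST(R) = {λ, y}.
FIRST(S): from S→b we get {b}; from S→λ we get {λ}. So FIRST(S) = {λ, b}.
FIRST(U): from U→z U S U we get {z}; from U→R we get {λ, y}; from U→λ we get {λ}. So FIRST(U) = {λ, y, z}.
FOLLOW(U) includes $ since U is the start symbol.
FOLLOW(U): in U→z U S U (occurrence 1), U is followed by S U with FIRST {λ, b, y, z}; in U→z U S U (occurrence 1), the suffix after U is nullable (adds nothing new); in U→z U S U (occurrence 2), the suffix after U is empty (adds nothing new). Thus FOLLOW(U) = {$, b, y, z}.
FOLLOW(R): in U→R, the suffix after R is empty, so FOLLOW(R) ⊇ FOLLOW(U) = {$, b, y, z}. Thus FOLLOW(R) = {$, b, y, z}.
FOLLOW(S): in U→z U S U, S is followed by U with FIRST {λ, y, z}; in U→z U S U, the suffix after S is nullable, so FOLLOW(S) ⊇ FOLLOW(U) = {$, b, y, z}. Thus FOLLOW(S) = {$, b, y, z}.

{$, b, y, z}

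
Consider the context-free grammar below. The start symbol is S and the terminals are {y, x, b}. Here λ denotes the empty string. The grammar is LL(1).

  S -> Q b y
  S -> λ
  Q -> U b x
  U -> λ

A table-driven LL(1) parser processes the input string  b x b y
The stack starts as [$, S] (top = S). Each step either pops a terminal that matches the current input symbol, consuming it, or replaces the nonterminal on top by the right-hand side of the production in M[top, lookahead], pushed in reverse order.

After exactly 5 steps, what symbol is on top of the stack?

b

step 1: stack=$ S  input=b x b y $  — expand S -> Q b y
step 2: stack=$ y b Q  input=b x b y $  — expand Q -> U b x
step 3: stack=$ y b x b U  input=b x b y $  — expand U -> λ
step 4: stack=$ y b x b  input=b x b y $  — match b
step 5: stack=$ y b x  input=x b y $  — match x
Stack after step 5: $ y b (top = b).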